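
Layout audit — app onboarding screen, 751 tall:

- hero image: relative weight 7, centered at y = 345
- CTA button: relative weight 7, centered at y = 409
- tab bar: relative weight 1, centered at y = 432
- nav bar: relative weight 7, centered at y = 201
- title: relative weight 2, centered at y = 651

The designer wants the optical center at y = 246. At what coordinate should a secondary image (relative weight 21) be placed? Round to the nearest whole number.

y ≈ 126

After adding the secondary image, total weight = 7 + 7 + 1 + 7 + 2 + 21 = 45.
y: target moment 45×246 = 11070; current 7·345 + 7·409 + 1·432 + 7·201 + 2·651 = 8419; the secondary image supplies 2651, so y = 2651/21 ≈ 126.24.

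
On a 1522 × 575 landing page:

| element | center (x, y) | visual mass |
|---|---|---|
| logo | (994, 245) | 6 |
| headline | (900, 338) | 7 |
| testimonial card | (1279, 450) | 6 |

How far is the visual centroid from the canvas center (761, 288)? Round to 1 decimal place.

Total weight = 6 + 7 + 6 = 19.
x: (6·994 + 7·900 + 6·1279) / 19 = 19938 / 19 ≈ 1049.37
y: (6·245 + 7·338 + 6·450) / 19 = 6536 / 19 ≈ 344.00
Relative to (761, 288): Δ = (288.37, 56.00); |Δ| = √(288.37² + 56.00²) ≈ 293.76.

≈ 293.8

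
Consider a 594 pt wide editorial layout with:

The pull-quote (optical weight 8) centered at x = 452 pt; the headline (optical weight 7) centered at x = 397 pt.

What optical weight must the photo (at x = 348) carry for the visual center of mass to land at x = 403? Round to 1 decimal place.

w ≈ 6.4

Existing Σw = 15 (8 + 7); existing moment 8·452 + 7·397 = 6395.
Balance at x = 403 requires (6395 + w·348) / (15 + w) = 403.
Rearranging, w·(348 − 403) = 403·15 − 6395 = -350, so w ≈ -350/-55 = 6.36.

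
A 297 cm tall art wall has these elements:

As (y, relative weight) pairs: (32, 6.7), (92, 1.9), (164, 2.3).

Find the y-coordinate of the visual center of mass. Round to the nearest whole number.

y ≈ 70

Weights sum to 6.7 + 1.9 + 2.3 = 10.9.
y-moment: 6.7·32 + 1.9·92 + 2.3·164 = 766.4; centroid 766.4/10.9 ≈ 70.31.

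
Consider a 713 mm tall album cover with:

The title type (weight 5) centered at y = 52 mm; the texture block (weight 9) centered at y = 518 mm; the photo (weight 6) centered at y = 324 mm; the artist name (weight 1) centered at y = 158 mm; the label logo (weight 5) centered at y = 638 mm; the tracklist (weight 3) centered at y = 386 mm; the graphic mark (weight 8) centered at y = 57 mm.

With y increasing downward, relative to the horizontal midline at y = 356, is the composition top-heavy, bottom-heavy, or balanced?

top-heavy

Σw = 5 + 9 + 6 + 1 + 5 + 3 + 8 = 37.
Σw·y = 5·52 + 9·518 + 6·324 + 1·158 + 5·638 + 3·386 + 8·57 = 11828, so ȳ = 11828/37 ≈ 319.68.
319.7 lies above (smaller y than) the midline 356, so the layout is top-heavy.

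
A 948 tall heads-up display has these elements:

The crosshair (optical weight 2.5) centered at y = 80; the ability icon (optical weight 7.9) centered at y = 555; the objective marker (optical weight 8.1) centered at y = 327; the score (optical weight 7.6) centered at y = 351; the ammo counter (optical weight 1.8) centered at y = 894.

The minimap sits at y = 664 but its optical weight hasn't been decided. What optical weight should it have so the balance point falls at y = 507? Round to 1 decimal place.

w ≈ 16.8

Fixed elements: Σw = 2.5 + 7.9 + 8.1 + 7.6 + 1.8 = 27.9, Σw·y = 2.5·80 + 7.9·555 + 8.1·327 + 7.6·351 + 1.8·894 = 11510.0.
For the centroid to hit 507: (11510.0 + w·664) / (27.9 + w) = 507.
So w = (507·27.9 − 11510.0)/(664 − 507) = 2635.3/157 ≈ 16.79.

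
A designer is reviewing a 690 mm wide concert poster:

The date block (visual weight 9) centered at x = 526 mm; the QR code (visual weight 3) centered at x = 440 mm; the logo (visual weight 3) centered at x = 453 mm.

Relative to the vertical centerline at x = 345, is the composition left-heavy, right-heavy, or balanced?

right-heavy

Σw = 9 + 3 + 3 = 15.
x-moment: 9·526 + 3·440 + 3·453 = 7413; centroid 7413/15 ≈ 494.20.
Since 494.2 is right of 345, the composition reads right-heavy.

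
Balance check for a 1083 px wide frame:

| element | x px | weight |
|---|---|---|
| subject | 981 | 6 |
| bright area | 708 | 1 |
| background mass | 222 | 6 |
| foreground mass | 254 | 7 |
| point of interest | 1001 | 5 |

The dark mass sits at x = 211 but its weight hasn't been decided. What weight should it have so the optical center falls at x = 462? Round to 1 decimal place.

w ≈ 12.6

Known weights sum to 6 + 1 + 6 + 7 + 5 = 25; their moment is 6·981 + 1·708 + 6·222 + 7·254 + 5·1001 = 14709.
For the centroid to hit 462: (14709 + w·211) / (25 + w) = 462.
So w = (462·25 − 14709)/(211 − 462) = -3159/-251 ≈ 12.59.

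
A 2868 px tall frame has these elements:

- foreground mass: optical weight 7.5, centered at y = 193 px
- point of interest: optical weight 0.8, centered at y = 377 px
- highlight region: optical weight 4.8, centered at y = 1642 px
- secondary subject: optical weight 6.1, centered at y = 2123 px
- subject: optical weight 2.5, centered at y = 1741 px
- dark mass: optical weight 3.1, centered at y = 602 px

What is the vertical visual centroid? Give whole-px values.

Weights sum to 7.5 + 0.8 + 4.8 + 6.1 + 2.5 + 3.1 = 24.8.
y: moment 28799.7 / weight 24.8 ≈ 1161.28

y ≈ 1161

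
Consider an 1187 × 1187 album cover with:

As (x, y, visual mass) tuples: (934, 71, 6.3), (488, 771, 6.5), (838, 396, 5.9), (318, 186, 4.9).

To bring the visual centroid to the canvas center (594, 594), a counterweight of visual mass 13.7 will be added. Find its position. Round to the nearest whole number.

After adding the counterweight, total weight = 6.3 + 6.5 + 5.9 + 4.9 + 13.7 = 37.3.
x: target moment 37.3×594 = 22156.2; current 6.3·934 + 6.5·488 + 5.9·838 + 4.9·318 = 15558.6; the counterweight supplies 6597.6, so x = 6597.6/13.7 ≈ 481.58.
y: target moment 37.3×594 = 22156.2; current 6.3·71 + 6.5·771 + 5.9·396 + 4.9·186 = 8706.6; the counterweight supplies 13449.6, so y = 13449.6/13.7 ≈ 981.72.

(482, 982)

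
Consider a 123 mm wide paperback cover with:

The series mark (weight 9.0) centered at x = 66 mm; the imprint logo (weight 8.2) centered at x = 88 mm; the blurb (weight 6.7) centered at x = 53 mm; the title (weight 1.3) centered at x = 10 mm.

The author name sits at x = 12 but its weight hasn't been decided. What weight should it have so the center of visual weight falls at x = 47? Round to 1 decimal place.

Known weights sum to 9.0 + 8.2 + 6.7 + 1.3 = 25.2; their moment is 9.0·66 + 8.2·88 + 6.7·53 + 1.3·10 = 1683.7.
Set Σw·x/Σw = 47: (1683.7 + 12w) = 47·(25.2 + w).
So w = (47·25.2 − 1683.7)/(12 − 47) = -499.3/-35 ≈ 14.27.

w ≈ 14.3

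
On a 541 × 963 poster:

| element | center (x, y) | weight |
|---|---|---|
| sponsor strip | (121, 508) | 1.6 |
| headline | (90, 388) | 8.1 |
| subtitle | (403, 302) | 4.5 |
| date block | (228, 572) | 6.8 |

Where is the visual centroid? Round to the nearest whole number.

(204, 438)

Total weight = 1.6 + 8.1 + 4.5 + 6.8 = 21.0.
x: (1.6·121 + 8.1·90 + 4.5·403 + 6.8·228) / 21.0 = 4286.5 / 21.0 ≈ 204.12
y: (1.6·508 + 8.1·388 + 4.5·302 + 6.8·572) / 21.0 = 9204.2 / 21.0 ≈ 438.30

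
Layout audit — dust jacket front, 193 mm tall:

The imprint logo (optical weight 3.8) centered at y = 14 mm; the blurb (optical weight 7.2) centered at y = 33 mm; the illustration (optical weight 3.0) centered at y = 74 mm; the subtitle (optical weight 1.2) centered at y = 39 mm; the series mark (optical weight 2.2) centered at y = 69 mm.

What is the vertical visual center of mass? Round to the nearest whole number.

Σw = 3.8 + 7.2 + 3.0 + 1.2 + 2.2 = 17.4.
y: (3.8·14 + 7.2·33 + 3.0·74 + 1.2·39 + 2.2·69) / 17.4 = 711.4 / 17.4 ≈ 40.89

y ≈ 41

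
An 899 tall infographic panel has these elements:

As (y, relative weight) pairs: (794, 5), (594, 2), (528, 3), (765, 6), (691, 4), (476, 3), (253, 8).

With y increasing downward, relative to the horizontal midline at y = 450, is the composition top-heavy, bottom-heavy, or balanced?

Σw = 5 + 2 + 3 + 6 + 4 + 3 + 8 = 31.
y-moment: 5·794 + 2·594 + 3·528 + 6·765 + 4·691 + 3·476 + 8·253 = 17548; centroid 17548/31 ≈ 566.06.
566.1 vs midline 450 → bottom-heavy.

bottom-heavy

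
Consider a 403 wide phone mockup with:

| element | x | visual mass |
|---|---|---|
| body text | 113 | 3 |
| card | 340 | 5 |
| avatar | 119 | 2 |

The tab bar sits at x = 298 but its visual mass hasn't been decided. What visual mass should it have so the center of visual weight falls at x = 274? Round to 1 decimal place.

w ≈ 19.3

Known weights sum to 3 + 5 + 2 = 10; their moment is 3·113 + 5·340 + 2·119 = 2277.
Set Σw·x/Σw = 274: (2277 + 298w) = 274·(10 + w).
Solving: w = (274·10 − 2277) / (298 − 274) = 463 / 24 ≈ 19.29.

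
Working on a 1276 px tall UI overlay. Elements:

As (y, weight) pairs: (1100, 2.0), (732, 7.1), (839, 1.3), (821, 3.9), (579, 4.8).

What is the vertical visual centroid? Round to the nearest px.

Σw = 2.0 + 7.1 + 1.3 + 3.9 + 4.8 = 19.1.
y-moment: 2.0·1100 + 7.1·732 + 1.3·839 + 3.9·821 + 4.8·579 = 14469.0; centroid 14469.0/19.1 ≈ 757.54.

y ≈ 758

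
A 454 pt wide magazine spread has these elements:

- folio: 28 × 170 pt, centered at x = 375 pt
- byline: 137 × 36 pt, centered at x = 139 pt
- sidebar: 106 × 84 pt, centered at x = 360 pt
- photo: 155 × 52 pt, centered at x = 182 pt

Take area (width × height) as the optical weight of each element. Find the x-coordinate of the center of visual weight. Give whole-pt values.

Areas → weights: folio 28·170 = 4760, byline 137·36 = 4932, sidebar 106·84 = 8904, photo 155·52 = 8060; Σw = 26656.
Σw·x = 4760·375 + 4932·139 + 8904·360 + 8060·182 = 7142908, so x̄ = 7142908/26656 ≈ 267.97.

x ≈ 268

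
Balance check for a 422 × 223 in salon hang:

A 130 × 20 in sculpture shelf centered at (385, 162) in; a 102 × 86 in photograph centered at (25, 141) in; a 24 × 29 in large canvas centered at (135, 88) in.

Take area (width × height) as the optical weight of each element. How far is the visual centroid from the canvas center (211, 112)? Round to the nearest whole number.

≈ 107 in

Taking area as weight: sculpture shelf 130·20 = 2600, photograph 102·86 = 8772, large canvas 24·29 = 696. Sum 12068.
x: (2600·385 + 8772·25 + 696·135) / 12068 = 1314260 / 12068 ≈ 108.90
y: (2600·162 + 8772·141 + 696·88) / 12068 = 1719300 / 12068 ≈ 142.47
Relative to (211, 112): Δ = (-102.10, 30.47); |Δ| = √(-102.10² + 30.47²) ≈ 106.54.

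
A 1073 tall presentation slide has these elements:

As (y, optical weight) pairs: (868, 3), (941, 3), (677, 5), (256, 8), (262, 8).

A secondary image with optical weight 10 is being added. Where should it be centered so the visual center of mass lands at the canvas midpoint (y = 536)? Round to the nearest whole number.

y ≈ 688

After adding the secondary image, total weight = 3 + 3 + 5 + 8 + 8 + 10 = 37.
y: target moment 37×536 = 19832; current 3·868 + 3·941 + 5·677 + 8·256 + 8·262 = 12956; the secondary image supplies 6876, so y = 6876/10 ≈ 687.60.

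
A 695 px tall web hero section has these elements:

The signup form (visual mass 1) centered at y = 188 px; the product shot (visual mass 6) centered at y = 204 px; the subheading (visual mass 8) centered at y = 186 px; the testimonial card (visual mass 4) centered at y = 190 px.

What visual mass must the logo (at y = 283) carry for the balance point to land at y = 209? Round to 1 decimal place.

w ≈ 4.2

Existing Σw = 19 (1 + 6 + 8 + 4); existing moment 1·188 + 6·204 + 8·186 + 4·190 = 3660.
For the centroid to hit 209: (3660 + w·283) / (19 + w) = 209.
So w = (209·19 − 3660)/(283 − 209) = 311/74 ≈ 4.20.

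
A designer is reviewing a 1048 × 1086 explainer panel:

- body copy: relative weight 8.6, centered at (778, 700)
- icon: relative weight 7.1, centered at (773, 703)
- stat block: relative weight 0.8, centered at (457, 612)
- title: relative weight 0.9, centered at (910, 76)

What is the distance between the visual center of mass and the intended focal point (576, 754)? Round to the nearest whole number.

≈ 212

Total weight = 8.6 + 7.1 + 0.8 + 0.9 = 17.4.
x: (8.6·778 + 7.1·773 + 0.8·457 + 0.9·910) / 17.4 = 13363.7 / 17.4 ≈ 768.03
y: (8.6·700 + 7.1·703 + 0.8·612 + 0.9·76) / 17.4 = 11569.3 / 17.4 ≈ 664.90
Relative to (576, 754): Δ = (192.03, -89.10); |Δ| = √(192.03² + -89.10²) ≈ 211.69.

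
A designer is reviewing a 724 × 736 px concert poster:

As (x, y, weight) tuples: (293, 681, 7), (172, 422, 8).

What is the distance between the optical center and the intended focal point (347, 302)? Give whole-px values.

≈ 268 px

Weights sum to 7 + 8 = 15.
x: (7·293 + 8·172) / 15 = 3427 / 15 ≈ 228.47
y: (7·681 + 8·422) / 15 = 8143 / 15 ≈ 542.87
From (347, 302): dx = -118.53, dy = 240.87, so the distance is √(dx²+dy²) ≈ 268.45.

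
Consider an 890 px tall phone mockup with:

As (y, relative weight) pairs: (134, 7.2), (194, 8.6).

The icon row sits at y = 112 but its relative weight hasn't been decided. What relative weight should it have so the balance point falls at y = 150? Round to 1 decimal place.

Existing Σw = 15.8 (7.2 + 8.6); existing moment 7.2·134 + 8.6·194 = 2633.2.
For the centroid to hit 150: (2633.2 + w·112) / (15.8 + w) = 150.
So w = (150·15.8 − 2633.2)/(112 − 150) = -263.2/-38 ≈ 6.93.

w ≈ 6.9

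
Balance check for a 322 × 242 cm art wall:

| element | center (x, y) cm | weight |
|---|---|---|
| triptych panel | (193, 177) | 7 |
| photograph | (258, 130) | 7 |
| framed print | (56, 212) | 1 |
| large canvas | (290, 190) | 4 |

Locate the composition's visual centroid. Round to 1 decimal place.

Total weight = 7 + 7 + 1 + 4 = 19.
x-moment: 7·193 + 7·258 + 1·56 + 4·290 = 4373; centroid 4373/19 ≈ 230.16.
y-moment: 7·177 + 7·130 + 1·212 + 4·190 = 3121; centroid 3121/19 ≈ 164.26.

(230.2, 164.3)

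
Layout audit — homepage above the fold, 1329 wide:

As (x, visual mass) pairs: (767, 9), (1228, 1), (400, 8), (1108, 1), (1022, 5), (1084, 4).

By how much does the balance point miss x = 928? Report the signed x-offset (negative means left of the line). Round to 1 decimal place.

Σw = 9 + 1 + 8 + 1 + 5 + 4 = 28.
x: moment 21885 / weight 28 ≈ 781.61
Offset from x = 928: 781.61 − 928 ≈ -146.39.

≈ -146.4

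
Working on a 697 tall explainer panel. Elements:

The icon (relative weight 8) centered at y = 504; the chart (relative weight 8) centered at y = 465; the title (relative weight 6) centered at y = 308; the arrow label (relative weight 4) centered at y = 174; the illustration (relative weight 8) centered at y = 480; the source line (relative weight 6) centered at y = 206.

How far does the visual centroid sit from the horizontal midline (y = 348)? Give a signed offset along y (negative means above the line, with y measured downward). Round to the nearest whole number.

≈ 36

Weights sum to 8 + 8 + 6 + 4 + 8 + 6 = 40.
Σw·y = 15372; ȳ = 15372/40 ≈ 384.30.
Offset from y = 348: 384.30 − 348 ≈ 36.30.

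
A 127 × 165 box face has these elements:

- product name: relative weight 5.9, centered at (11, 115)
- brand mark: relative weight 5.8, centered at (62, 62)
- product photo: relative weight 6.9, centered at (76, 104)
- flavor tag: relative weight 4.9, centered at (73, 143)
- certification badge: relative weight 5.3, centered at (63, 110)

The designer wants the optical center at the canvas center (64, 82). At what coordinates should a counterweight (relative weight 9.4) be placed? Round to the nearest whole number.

(86, 10)

After adding the counterweight, total weight = 5.9 + 5.8 + 6.9 + 4.9 + 5.3 + 9.4 = 38.2.
x: target moment 38.2×64 = 2444.8; current 5.9·11 + 5.8·62 + 6.9·76 + 4.9·73 + 5.3·63 = 1640.5; the counterweight supplies 804.3, so x = 804.3/9.4 ≈ 85.56.
y: target moment 38.2×82 = 3132.4; current 5.9·115 + 5.8·62 + 6.9·104 + 4.9·143 + 5.3·110 = 3039.4; the counterweight supplies 93.0, so y = 93.0/9.4 ≈ 9.89.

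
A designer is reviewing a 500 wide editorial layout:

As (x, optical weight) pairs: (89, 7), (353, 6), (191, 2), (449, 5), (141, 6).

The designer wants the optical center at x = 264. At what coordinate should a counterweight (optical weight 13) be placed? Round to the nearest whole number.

With the counterweight, Σw becomes 7 + 6 + 2 + 5 + 6 + 13 = 39.
x: need Σw·x = 39·264 = 10296. Existing = 7·89 + 6·353 + 2·191 + 5·449 + 6·141 = 6214. Remainder 4082 / 13 ≈ 314.00.

x ≈ 314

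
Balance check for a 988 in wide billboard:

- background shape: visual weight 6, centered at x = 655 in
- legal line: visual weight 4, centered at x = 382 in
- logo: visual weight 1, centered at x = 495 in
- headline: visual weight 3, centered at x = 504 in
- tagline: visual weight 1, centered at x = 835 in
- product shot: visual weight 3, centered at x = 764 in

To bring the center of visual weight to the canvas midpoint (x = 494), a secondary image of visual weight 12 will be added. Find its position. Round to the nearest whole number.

After adding the secondary image, total weight = 6 + 4 + 1 + 3 + 1 + 3 + 12 = 30.
x: need Σw·x = 30·494 = 14820. Existing = 6·655 + 4·382 + 1·495 + 3·504 + 1·835 + 3·764 = 10592. Remainder 4228 / 12 ≈ 352.33.

x ≈ 352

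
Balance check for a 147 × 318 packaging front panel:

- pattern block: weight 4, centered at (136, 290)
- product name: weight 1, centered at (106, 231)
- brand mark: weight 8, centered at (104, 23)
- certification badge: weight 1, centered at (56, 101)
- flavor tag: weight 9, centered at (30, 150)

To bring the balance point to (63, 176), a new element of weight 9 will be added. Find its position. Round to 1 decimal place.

(23.1, 289.6)

New total weight: (4 + 1 + 8 + 1 + 9) + 9 = 32.
x: need Σw·x = 32·63 = 2016. Existing = 4·136 + 1·106 + 8·104 + 1·56 + 9·30 = 1808. Remainder 208 / 9 ≈ 23.11.
y: need Σw·y = 32·176 = 5632. Existing = 4·290 + 1·231 + 8·23 + 1·101 + 9·150 = 3026. Remainder 2606 / 9 ≈ 289.56.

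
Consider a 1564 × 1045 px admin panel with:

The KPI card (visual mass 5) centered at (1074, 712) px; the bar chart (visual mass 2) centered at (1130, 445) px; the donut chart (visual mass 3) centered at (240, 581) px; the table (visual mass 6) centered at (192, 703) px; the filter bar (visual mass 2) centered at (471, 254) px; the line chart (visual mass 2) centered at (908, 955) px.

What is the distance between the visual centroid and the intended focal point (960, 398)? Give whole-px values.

≈ 424 px

Σw = 5 + 2 + 3 + 6 + 2 + 2 = 20.
x-moment: 5·1074 + 2·1130 + 3·240 + 6·192 + 2·471 + 2·908 = 12260; centroid 12260/20 ≈ 613.00.
y-moment: 5·712 + 2·445 + 3·581 + 6·703 + 2·254 + 2·955 = 12829; centroid 12829/20 ≈ 641.45.
Relative to (960, 398): Δ = (-347.00, 243.45); |Δ| = √(-347.00² + 243.45²) ≈ 423.88.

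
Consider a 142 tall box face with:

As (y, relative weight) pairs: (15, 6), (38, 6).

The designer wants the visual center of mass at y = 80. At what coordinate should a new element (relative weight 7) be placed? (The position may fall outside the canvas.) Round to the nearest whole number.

y ≈ 172

With the new element, Σw becomes 6 + 6 + 7 = 19.
Along y: (318 + 7·y) / 19 = 80 (existing moment 6·15 + 6·38 = 318) ⇒ y = (1520 − 318) / 7 ≈ 171.71.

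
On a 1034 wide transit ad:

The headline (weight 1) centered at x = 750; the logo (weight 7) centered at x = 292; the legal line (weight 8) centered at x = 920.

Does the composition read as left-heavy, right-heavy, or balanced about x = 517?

Σw = 1 + 7 + 8 = 16.
Σw·x = 1·750 + 7·292 + 8·920 = 10154, so x̄ = 10154/16 ≈ 634.62.
Since 634.6 is right of 517, the composition reads right-heavy.

right-heavy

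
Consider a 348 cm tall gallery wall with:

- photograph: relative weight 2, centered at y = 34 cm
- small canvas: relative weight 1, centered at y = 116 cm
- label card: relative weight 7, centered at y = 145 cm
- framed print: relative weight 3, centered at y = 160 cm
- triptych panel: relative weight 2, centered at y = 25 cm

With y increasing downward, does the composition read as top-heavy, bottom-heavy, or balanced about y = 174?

Weights sum to 2 + 1 + 7 + 3 + 2 = 15.
y-moment: 2·34 + 1·116 + 7·145 + 3·160 + 2·25 = 1729; centroid 1729/15 ≈ 115.27.
Since 115.3 is above (smaller y than) 174, the composition reads top-heavy.

top-heavy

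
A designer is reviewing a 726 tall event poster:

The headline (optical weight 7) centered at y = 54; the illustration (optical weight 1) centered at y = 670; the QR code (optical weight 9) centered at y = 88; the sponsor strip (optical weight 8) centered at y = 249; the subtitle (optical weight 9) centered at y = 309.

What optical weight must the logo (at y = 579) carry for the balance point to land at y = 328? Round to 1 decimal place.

Existing Σw = 34 (7 + 1 + 9 + 8 + 9); existing moment 7·54 + 1·670 + 9·88 + 8·249 + 9·309 = 6613.
For the centroid to hit 328: (6613 + w·579) / (34 + w) = 328.
So w = (328·34 − 6613)/(579 − 328) = 4539/251 ≈ 18.08.

w ≈ 18.1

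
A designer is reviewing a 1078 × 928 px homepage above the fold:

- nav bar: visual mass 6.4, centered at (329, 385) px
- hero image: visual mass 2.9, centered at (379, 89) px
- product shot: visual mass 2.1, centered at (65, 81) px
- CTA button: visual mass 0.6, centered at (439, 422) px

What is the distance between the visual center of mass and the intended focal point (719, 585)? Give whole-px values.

≈ 529 px

Σw = 6.4 + 2.9 + 2.1 + 0.6 = 12.0.
Σw·x = 6.4·329 + 2.9·379 + 2.1·65 + 0.6·439 = 3604.6, so x̄ = 3604.6/12.0 ≈ 300.38.
Σw·y = 6.4·385 + 2.9·89 + 2.1·81 + 0.6·422 = 3145.4, so ȳ = 3145.4/12.0 ≈ 262.12.
Offset from (719, 585): Δx ≈ -418.62, Δy ≈ -322.88; distance = √(Δx² + Δy²) ≈ 528.67.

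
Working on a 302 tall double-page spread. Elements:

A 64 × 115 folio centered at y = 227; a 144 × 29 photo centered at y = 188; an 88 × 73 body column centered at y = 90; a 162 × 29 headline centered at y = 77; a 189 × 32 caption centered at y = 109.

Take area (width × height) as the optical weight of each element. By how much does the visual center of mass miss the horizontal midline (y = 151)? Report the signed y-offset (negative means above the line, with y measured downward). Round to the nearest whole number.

Areas: folio 64·115 = 7360, photo 144·29 = 4176, body column 88·73 = 6424, headline 162·29 = 4698, caption 189·32 = 6048. Total weight = 28706.
Σw·y = 7360·227 + 4176·188 + 6424·90 + 4698·77 + 6048·109 = 4054946, so ȳ = 4054946/28706 ≈ 141.26.
Against y = 151, that's 141.26 − 151 = -9.74.

≈ -10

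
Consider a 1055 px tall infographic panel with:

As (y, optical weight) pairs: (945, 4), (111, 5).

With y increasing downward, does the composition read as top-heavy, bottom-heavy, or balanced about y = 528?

top-heavy

Σw = 4 + 5 = 9.
y: (4·945 + 5·111) / 9 = 4335 / 9 ≈ 481.67
481.7 lies above (smaller y than) the midline 528, so the layout is top-heavy.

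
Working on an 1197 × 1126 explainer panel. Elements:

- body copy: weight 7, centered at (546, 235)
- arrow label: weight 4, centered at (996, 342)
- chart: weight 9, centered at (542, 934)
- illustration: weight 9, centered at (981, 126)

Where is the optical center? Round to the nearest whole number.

Σw = 7 + 4 + 9 + 9 = 29.
x-moment: 7·546 + 4·996 + 9·542 + 9·981 = 21513; centroid 21513/29 ≈ 741.83.
y-moment: 7·235 + 4·342 + 9·934 + 9·126 = 12553; centroid 12553/29 ≈ 432.86.

(742, 433)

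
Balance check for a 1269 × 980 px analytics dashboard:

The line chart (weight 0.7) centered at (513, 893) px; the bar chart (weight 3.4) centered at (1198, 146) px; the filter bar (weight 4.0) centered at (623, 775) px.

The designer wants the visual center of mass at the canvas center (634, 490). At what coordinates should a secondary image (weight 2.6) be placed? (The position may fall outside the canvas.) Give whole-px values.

(-54, 393)

New total weight: (0.7 + 3.4 + 4.0) + 2.6 = 10.7.
Along x: (6924.3 + 2.6·x) / 10.7 = 634 (existing moment 0.7·513 + 3.4·1198 + 4.0·623 = 6924.3) ⇒ x = (6783.8 − 6924.3) / 2.6 ≈ -54.04.
Along y: (4221.5 + 2.6·y) / 10.7 = 490 (existing moment 0.7·893 + 3.4·146 + 4.0·775 = 4221.5) ⇒ y = (5243.0 − 4221.5) / 2.6 ≈ 392.88.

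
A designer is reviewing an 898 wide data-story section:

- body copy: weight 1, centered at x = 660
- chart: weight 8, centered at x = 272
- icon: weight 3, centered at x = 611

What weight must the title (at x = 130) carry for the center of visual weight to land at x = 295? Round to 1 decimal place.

Known weights sum to 1 + 8 + 3 = 12; their moment is 1·660 + 8·272 + 3·611 = 4669.
Balance at x = 295 requires (4669 + w·130) / (12 + w) = 295.
Rearranging, w·(130 − 295) = 295·12 − 4669 = -1129, so w ≈ -1129/-165 = 6.84.

w ≈ 6.8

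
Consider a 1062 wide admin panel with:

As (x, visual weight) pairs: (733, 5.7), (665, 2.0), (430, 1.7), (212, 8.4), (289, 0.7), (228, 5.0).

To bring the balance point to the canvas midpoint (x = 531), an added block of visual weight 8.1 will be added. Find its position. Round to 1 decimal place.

After adding the added block, total weight = 5.7 + 2.0 + 1.7 + 8.4 + 0.7 + 5.0 + 8.1 = 31.6.
x: need Σw·x = 31.6·531 = 16779.6. Existing = 5.7·733 + 2.0·665 + 1.7·430 + 8.4·212 + 0.7·289 + 5.0·228 = 9362.2. Remainder 7417.4 / 8.1 ≈ 915.73.

x ≈ 915.7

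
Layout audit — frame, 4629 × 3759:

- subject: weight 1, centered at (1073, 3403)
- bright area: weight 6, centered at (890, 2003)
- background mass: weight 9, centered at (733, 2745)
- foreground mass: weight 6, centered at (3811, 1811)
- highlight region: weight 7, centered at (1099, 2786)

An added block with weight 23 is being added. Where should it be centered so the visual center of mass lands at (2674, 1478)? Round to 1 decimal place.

With the added block, Σw becomes 1 + 6 + 9 + 6 + 7 + 23 = 52.
Along x: (43569 + 23·x) / 52 = 2674 (existing moment 1·1073 + 6·890 + 9·733 + 6·3811 + 7·1099 = 43569) ⇒ x = (139048 − 43569) / 23 ≈ 4151.26.
Along y: (70494 + 23·y) / 52 = 1478 (existing moment 1·3403 + 6·2003 + 9·2745 + 6·1811 + 7·2786 = 70494) ⇒ y = (76856 − 70494) / 23 ≈ 276.61.

(4151.3, 276.6)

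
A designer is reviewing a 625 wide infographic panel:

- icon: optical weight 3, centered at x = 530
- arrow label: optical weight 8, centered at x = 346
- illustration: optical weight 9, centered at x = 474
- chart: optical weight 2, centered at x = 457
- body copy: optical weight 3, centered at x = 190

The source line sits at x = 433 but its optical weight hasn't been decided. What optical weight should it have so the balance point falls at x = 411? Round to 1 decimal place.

w ≈ 7.6

Fixed elements: Σw = 3 + 8 + 9 + 2 + 3 = 25, Σw·x = 3·530 + 8·346 + 9·474 + 2·457 + 3·190 = 10108.
Balance at x = 411 requires (10108 + w·433) / (25 + w) = 411.
So w = (411·25 − 10108)/(433 − 411) = 167/22 ≈ 7.59.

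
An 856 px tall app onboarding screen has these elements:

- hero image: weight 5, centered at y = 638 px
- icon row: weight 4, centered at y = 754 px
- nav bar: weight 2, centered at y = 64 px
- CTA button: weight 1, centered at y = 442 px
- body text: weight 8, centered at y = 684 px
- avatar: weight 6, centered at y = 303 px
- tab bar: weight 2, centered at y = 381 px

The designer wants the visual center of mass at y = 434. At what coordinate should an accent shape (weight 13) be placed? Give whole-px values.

y ≈ 228

With the accent shape, Σw becomes 5 + 4 + 2 + 1 + 8 + 6 + 2 + 13 = 41.
Along y: (14828 + 13·y) / 41 = 434 (existing moment 5·638 + 4·754 + 2·64 + 1·442 + 8·684 + 6·303 + 2·381 = 14828) ⇒ y = (17794 − 14828) / 13 ≈ 228.15.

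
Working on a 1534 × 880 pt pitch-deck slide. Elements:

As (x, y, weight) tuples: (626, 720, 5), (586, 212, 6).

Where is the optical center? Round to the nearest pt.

(604, 443)

Total weight = 5 + 6 = 11.
x: (5·626 + 6·586) / 11 = 6646 / 11 ≈ 604.18
y: (5·720 + 6·212) / 11 = 4872 / 11 ≈ 442.91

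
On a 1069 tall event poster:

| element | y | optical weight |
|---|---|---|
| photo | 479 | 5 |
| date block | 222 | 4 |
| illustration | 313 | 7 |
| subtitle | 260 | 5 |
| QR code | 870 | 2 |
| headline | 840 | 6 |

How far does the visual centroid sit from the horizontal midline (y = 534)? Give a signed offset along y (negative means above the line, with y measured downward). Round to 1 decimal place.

≈ -66.6

Σw = 5 + 4 + 7 + 5 + 2 + 6 = 29.
y: moment 13554 / weight 29 ≈ 467.38
Offset from y = 534: 467.38 − 534 ≈ -66.62.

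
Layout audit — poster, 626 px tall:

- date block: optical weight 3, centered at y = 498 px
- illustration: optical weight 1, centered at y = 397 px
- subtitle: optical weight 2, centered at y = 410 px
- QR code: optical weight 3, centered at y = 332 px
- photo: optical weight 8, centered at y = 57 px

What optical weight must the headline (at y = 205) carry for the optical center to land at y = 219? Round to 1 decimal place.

w ≈ 31.4

Known weights sum to 3 + 1 + 2 + 3 + 8 = 17; their moment is 3·498 + 1·397 + 2·410 + 3·332 + 8·57 = 4163.
Balance at y = 219 requires (4163 + w·205) / (17 + w) = 219.
Solving: w = (219·17 − 4163) / (205 − 219) = -440 / -14 ≈ 31.43.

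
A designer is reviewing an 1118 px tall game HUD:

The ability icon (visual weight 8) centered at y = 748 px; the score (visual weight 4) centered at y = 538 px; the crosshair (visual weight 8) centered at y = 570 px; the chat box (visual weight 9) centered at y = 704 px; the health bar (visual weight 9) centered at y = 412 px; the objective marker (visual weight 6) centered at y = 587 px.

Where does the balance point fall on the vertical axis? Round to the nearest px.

y ≈ 597

Σw = 8 + 4 + 8 + 9 + 9 + 6 = 44.
y: moment 26262 / weight 44 ≈ 596.86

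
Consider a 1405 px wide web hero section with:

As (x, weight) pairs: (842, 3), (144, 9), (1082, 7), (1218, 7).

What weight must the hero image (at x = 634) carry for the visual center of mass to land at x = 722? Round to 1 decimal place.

w ≈ 13.1

Known weights sum to 3 + 9 + 7 + 7 = 26; their moment is 3·842 + 9·144 + 7·1082 + 7·1218 = 19922.
Set Σw·x/Σw = 722: (19922 + 634w) = 722·(26 + w).
Solving: w = (722·26 − 19922) / (634 − 722) = -1150 / -88 ≈ 13.07.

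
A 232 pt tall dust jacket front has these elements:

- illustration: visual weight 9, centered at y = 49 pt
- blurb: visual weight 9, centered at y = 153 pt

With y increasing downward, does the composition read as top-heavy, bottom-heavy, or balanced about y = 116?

top-heavy

Σw = 9 + 9 = 18.
y: (9·49 + 9·153) / 18 = 1818 / 18 ≈ 101.00
Since 101.0 is above (smaller y than) 116, the composition reads top-heavy.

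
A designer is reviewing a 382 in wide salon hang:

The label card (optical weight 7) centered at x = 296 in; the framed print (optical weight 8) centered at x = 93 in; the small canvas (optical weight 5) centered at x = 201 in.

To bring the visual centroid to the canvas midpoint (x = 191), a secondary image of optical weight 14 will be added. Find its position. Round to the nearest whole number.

With the secondary image, Σw becomes 7 + 8 + 5 + 14 = 34.
Along x: (3821 + 14·x) / 34 = 191 (existing moment 7·296 + 8·93 + 5·201 = 3821) ⇒ x = (6494 − 3821) / 14 ≈ 190.93.

x ≈ 191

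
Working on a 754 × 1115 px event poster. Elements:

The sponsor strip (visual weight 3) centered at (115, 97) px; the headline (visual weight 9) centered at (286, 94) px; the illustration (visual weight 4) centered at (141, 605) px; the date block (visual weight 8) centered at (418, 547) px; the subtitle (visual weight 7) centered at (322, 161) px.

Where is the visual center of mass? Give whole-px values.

(293, 292)

Σw = 3 + 9 + 4 + 8 + 7 = 31.
x: (3·115 + 9·286 + 4·141 + 8·418 + 7·322) / 31 = 9081 / 31 ≈ 292.94
y: (3·97 + 9·94 + 4·605 + 8·547 + 7·161) / 31 = 9060 / 31 ≈ 292.26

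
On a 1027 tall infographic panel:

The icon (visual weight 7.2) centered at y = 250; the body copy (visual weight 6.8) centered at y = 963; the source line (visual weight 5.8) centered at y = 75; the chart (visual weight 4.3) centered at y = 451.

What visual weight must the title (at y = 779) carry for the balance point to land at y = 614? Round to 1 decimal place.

Known weights sum to 7.2 + 6.8 + 5.8 + 4.3 = 24.1; their moment is 7.2·250 + 6.8·963 + 5.8·75 + 4.3·451 = 10722.7.
Set Σw·y/Σw = 614: (10722.7 + 779w) = 614·(24.1 + w).
So w = (614·24.1 − 10722.7)/(779 − 614) = 4074.7/165 ≈ 24.70.

w ≈ 24.7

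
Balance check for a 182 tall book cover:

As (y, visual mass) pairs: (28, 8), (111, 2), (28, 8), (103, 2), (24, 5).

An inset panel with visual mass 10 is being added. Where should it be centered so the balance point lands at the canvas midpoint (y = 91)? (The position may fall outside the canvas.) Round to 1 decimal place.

y ≈ 218.9

With the inset panel, Σw becomes 8 + 2 + 8 + 2 + 5 + 10 = 35.
y: need Σw·y = 35·91 = 3185. Existing = 8·28 + 2·111 + 8·28 + 2·103 + 5·24 = 996. Remainder 2189 / 10 ≈ 218.90.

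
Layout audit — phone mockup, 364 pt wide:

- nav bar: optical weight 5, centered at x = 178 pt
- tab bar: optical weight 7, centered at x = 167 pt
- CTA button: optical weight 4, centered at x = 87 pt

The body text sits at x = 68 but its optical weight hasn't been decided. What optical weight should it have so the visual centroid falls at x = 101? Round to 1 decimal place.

w ≈ 24.0

Known weights sum to 5 + 7 + 4 = 16; their moment is 5·178 + 7·167 + 4·87 = 2407.
Set Σw·x/Σw = 101: (2407 + 68w) = 101·(16 + w).
So w = (101·16 − 2407)/(68 − 101) = -791/-33 ≈ 23.97.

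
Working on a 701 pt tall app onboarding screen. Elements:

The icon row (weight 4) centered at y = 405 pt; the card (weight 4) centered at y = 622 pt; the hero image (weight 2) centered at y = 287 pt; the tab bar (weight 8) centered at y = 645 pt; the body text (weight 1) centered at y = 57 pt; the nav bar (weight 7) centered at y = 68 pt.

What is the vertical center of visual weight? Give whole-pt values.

Total weight = 4 + 4 + 2 + 8 + 1 + 7 = 26.
y-moment: 4·405 + 4·622 + 2·287 + 8·645 + 1·57 + 7·68 = 10375; centroid 10375/26 ≈ 399.04.

y ≈ 399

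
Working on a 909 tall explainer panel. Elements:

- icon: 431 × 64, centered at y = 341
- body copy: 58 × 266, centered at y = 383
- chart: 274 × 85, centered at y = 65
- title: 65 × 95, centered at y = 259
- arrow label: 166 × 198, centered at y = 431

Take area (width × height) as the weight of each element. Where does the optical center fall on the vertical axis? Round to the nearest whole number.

Areas → weights: icon 431·64 = 27584, body copy 58·266 = 15428, chart 274·85 = 23290, title 65·95 = 6175, arrow label 166·198 = 32868; Σw = 105345.
Σw·y = 27584·341 + 15428·383 + 23290·65 + 6175·259 + 32868·431 = 32594351, so ȳ = 32594351/105345 ≈ 309.41.

y ≈ 309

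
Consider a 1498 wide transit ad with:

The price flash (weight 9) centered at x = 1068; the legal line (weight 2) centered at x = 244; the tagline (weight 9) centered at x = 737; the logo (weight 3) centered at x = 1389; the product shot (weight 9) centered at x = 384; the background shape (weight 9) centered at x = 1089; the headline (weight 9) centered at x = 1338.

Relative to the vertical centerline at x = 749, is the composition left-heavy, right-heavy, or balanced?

Σw = 9 + 2 + 9 + 3 + 9 + 9 + 9 = 50.
Σw·x = 46199; x̄ = 46199/50 ≈ 923.98.
924.0 vs midline 749 → right-heavy.

right-heavy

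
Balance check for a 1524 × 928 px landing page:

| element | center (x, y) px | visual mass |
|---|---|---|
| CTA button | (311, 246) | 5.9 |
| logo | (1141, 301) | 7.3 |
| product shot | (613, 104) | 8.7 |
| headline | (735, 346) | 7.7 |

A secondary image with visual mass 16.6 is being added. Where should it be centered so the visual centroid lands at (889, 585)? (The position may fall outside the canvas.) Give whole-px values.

With the secondary image, Σw becomes 5.9 + 7.3 + 8.7 + 7.7 + 16.6 = 46.2.
x: need Σw·x = 46.2·889 = 41071.8. Existing = 5.9·311 + 7.3·1141 + 8.7·613 + 7.7·735 = 21156.8. Remainder 19915.0 / 16.6 ≈ 1199.70.
y: need Σw·y = 46.2·585 = 27027.0. Existing = 5.9·246 + 7.3·301 + 8.7·104 + 7.7·346 = 7217.7. Remainder 19809.3 / 16.6 ≈ 1193.33.

(1200, 1193)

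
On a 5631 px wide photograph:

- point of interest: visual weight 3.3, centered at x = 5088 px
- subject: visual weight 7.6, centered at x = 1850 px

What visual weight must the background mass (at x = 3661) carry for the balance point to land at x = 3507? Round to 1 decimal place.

Known weights sum to 3.3 + 7.6 = 10.9; their moment is 3.3·5088 + 7.6·1850 = 30850.4.
Set Σw·x/Σw = 3507: (30850.4 + 3661w) = 3507·(10.9 + w).
So w = (3507·10.9 − 30850.4)/(3661 − 3507) = 7375.9/154 ≈ 47.90.

w ≈ 47.9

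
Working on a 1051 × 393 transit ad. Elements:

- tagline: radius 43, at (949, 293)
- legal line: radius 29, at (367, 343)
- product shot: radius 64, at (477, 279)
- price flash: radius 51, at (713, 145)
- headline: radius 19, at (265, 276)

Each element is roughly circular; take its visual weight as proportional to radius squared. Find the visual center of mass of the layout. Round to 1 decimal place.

(612.2, 251.3)

r² weights: tagline 43² = 1849, legal line 29² = 841, product shot 64² = 4096, price flash 51² = 2601, headline 19² = 361. Total = 9748.
x: (1849·949 + 841·367 + 4096·477 + 2601·713 + 361·265) / 9748 = 5967318 / 9748 ≈ 612.16
y: (1849·293 + 841·343 + 4096·279 + 2601·145 + 361·276) / 9748 = 2449785 / 9748 ≈ 251.31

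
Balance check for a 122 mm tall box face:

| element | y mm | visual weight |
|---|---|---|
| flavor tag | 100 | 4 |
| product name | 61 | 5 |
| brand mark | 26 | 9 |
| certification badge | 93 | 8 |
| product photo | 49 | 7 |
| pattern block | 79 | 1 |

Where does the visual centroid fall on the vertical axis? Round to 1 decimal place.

y ≈ 61.9

Σw = 4 + 5 + 9 + 8 + 7 + 1 = 34.
y: moment 2105 / weight 34 ≈ 61.91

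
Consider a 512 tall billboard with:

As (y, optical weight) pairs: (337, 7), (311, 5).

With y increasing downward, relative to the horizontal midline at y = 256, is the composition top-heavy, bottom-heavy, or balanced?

Σw = 7 + 5 = 12.
y: (7·337 + 5·311) / 12 = 3914 / 12 ≈ 326.17
326.2 vs midline 256 → bottom-heavy.

bottom-heavy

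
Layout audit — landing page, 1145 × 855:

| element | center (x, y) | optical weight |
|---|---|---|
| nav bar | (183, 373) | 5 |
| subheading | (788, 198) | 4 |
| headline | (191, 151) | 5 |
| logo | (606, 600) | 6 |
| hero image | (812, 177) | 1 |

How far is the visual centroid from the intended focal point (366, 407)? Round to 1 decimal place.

≈ 106.8

Total weight = 5 + 4 + 5 + 6 + 1 = 21.
x-moment: 5·183 + 4·788 + 5·191 + 6·606 + 1·812 = 9470; centroid 9470/21 ≈ 450.95.
y-moment: 5·373 + 4·198 + 5·151 + 6·600 + 1·177 = 7189; centroid 7189/21 ≈ 342.33.
Relative to (366, 407): Δ = (84.95, -64.67); |Δ| = √(84.95² + -64.67²) ≈ 106.76.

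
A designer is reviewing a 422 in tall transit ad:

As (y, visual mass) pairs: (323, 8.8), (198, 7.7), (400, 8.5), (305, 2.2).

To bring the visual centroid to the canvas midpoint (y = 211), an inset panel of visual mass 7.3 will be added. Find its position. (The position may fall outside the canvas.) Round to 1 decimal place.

With the inset panel, Σw becomes 8.8 + 7.7 + 8.5 + 2.2 + 7.3 = 34.5.
Along y: (8438.0 + 7.3·y) / 34.5 = 211 (existing moment 8.8·323 + 7.7·198 + 8.5·400 + 2.2·305 = 8438.0) ⇒ y = (7279.5 − 8438.0) / 7.3 ≈ -158.70.

y ≈ -158.7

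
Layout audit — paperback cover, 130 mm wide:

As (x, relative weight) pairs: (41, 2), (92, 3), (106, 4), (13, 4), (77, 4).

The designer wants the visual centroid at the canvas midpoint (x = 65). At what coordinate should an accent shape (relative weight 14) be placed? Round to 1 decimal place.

With the accent shape, Σw becomes 2 + 3 + 4 + 4 + 4 + 14 = 31.
Along x: (1142 + 14·x) / 31 = 65 (existing moment 2·41 + 3·92 + 4·106 + 4·13 + 4·77 = 1142) ⇒ x = (2015 − 1142) / 14 ≈ 62.36.

x ≈ 62.4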